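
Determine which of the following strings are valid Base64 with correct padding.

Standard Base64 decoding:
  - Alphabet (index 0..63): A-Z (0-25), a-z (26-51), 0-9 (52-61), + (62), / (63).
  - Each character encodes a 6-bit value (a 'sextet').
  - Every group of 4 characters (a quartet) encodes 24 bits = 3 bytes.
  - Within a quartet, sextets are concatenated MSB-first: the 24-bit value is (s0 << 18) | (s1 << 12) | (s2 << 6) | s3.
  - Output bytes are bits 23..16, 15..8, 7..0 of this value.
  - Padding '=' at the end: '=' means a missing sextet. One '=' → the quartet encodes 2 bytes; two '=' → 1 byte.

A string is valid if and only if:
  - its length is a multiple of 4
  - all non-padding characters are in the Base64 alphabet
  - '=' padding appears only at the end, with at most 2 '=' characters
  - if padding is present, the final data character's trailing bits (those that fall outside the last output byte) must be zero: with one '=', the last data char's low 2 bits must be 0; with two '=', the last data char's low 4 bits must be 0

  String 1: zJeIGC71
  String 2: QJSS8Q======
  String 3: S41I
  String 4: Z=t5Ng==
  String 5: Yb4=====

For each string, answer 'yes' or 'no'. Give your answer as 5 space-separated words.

Answer: yes no yes no no

Derivation:
String 1: 'zJeIGC71' → valid
String 2: 'QJSS8Q======' → invalid (6 pad chars (max 2))
String 3: 'S41I' → valid
String 4: 'Z=t5Ng==' → invalid (bad char(s): ['=']; '=' in middle)
String 5: 'Yb4=====' → invalid (5 pad chars (max 2))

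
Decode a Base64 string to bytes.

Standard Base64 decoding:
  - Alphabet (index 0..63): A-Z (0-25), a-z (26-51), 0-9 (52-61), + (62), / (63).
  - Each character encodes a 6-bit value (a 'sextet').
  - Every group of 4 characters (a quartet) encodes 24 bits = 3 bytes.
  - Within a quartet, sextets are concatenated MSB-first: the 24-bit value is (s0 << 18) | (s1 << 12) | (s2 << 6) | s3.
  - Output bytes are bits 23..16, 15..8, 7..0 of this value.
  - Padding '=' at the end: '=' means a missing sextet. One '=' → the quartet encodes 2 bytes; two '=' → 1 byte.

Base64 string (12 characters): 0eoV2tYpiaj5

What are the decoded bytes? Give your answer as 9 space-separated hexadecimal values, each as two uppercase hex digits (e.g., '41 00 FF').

Answer: D1 EA 15 DA D6 29 89 A8 F9

Derivation:
After char 0 ('0'=52): chars_in_quartet=1 acc=0x34 bytes_emitted=0
After char 1 ('e'=30): chars_in_quartet=2 acc=0xD1E bytes_emitted=0
After char 2 ('o'=40): chars_in_quartet=3 acc=0x347A8 bytes_emitted=0
After char 3 ('V'=21): chars_in_quartet=4 acc=0xD1EA15 -> emit D1 EA 15, reset; bytes_emitted=3
After char 4 ('2'=54): chars_in_quartet=1 acc=0x36 bytes_emitted=3
After char 5 ('t'=45): chars_in_quartet=2 acc=0xDAD bytes_emitted=3
After char 6 ('Y'=24): chars_in_quartet=3 acc=0x36B58 bytes_emitted=3
After char 7 ('p'=41): chars_in_quartet=4 acc=0xDAD629 -> emit DA D6 29, reset; bytes_emitted=6
After char 8 ('i'=34): chars_in_quartet=1 acc=0x22 bytes_emitted=6
After char 9 ('a'=26): chars_in_quartet=2 acc=0x89A bytes_emitted=6
After char 10 ('j'=35): chars_in_quartet=3 acc=0x226A3 bytes_emitted=6
After char 11 ('5'=57): chars_in_quartet=4 acc=0x89A8F9 -> emit 89 A8 F9, reset; bytes_emitted=9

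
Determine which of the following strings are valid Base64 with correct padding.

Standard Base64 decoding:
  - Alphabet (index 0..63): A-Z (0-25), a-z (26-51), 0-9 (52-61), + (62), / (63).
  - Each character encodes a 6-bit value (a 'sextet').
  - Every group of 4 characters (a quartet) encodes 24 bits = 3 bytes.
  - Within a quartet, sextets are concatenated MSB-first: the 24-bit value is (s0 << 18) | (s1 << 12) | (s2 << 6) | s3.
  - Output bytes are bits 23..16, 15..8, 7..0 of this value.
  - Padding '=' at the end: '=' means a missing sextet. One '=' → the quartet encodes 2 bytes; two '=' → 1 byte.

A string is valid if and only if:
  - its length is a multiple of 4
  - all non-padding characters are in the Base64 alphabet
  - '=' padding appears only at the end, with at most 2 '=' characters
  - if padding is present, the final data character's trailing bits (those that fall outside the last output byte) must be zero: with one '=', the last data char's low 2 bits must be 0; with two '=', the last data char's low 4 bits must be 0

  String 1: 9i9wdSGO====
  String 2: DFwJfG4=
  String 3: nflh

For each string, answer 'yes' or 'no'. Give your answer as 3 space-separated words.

String 1: '9i9wdSGO====' → invalid (4 pad chars (max 2))
String 2: 'DFwJfG4=' → valid
String 3: 'nflh' → valid

Answer: no yes yes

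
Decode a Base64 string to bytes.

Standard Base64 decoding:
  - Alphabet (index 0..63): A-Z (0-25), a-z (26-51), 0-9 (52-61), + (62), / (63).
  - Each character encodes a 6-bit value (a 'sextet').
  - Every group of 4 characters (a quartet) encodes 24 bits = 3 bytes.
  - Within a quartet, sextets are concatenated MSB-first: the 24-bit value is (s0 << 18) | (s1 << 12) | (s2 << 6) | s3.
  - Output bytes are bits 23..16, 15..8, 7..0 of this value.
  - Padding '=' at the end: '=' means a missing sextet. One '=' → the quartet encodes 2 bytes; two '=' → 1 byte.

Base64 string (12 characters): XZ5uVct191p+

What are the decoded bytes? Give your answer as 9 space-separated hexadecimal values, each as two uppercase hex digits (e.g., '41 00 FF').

After char 0 ('X'=23): chars_in_quartet=1 acc=0x17 bytes_emitted=0
After char 1 ('Z'=25): chars_in_quartet=2 acc=0x5D9 bytes_emitted=0
After char 2 ('5'=57): chars_in_quartet=3 acc=0x17679 bytes_emitted=0
After char 3 ('u'=46): chars_in_quartet=4 acc=0x5D9E6E -> emit 5D 9E 6E, reset; bytes_emitted=3
After char 4 ('V'=21): chars_in_quartet=1 acc=0x15 bytes_emitted=3
After char 5 ('c'=28): chars_in_quartet=2 acc=0x55C bytes_emitted=3
After char 6 ('t'=45): chars_in_quartet=3 acc=0x1572D bytes_emitted=3
After char 7 ('1'=53): chars_in_quartet=4 acc=0x55CB75 -> emit 55 CB 75, reset; bytes_emitted=6
After char 8 ('9'=61): chars_in_quartet=1 acc=0x3D bytes_emitted=6
After char 9 ('1'=53): chars_in_quartet=2 acc=0xF75 bytes_emitted=6
After char 10 ('p'=41): chars_in_quartet=3 acc=0x3DD69 bytes_emitted=6
After char 11 ('+'=62): chars_in_quartet=4 acc=0xF75A7E -> emit F7 5A 7E, reset; bytes_emitted=9

Answer: 5D 9E 6E 55 CB 75 F7 5A 7E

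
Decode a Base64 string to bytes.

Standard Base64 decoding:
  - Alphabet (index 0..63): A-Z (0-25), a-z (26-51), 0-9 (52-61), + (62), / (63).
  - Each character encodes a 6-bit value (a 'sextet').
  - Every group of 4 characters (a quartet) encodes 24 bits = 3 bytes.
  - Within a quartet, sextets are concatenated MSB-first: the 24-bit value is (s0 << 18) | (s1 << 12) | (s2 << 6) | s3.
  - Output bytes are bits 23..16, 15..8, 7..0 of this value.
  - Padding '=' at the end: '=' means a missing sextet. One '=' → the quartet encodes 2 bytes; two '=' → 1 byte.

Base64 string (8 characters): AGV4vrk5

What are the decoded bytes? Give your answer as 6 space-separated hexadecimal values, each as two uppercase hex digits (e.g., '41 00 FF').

After char 0 ('A'=0): chars_in_quartet=1 acc=0x0 bytes_emitted=0
After char 1 ('G'=6): chars_in_quartet=2 acc=0x6 bytes_emitted=0
After char 2 ('V'=21): chars_in_quartet=3 acc=0x195 bytes_emitted=0
After char 3 ('4'=56): chars_in_quartet=4 acc=0x6578 -> emit 00 65 78, reset; bytes_emitted=3
After char 4 ('v'=47): chars_in_quartet=1 acc=0x2F bytes_emitted=3
After char 5 ('r'=43): chars_in_quartet=2 acc=0xBEB bytes_emitted=3
After char 6 ('k'=36): chars_in_quartet=3 acc=0x2FAE4 bytes_emitted=3
After char 7 ('5'=57): chars_in_quartet=4 acc=0xBEB939 -> emit BE B9 39, reset; bytes_emitted=6

Answer: 00 65 78 BE B9 39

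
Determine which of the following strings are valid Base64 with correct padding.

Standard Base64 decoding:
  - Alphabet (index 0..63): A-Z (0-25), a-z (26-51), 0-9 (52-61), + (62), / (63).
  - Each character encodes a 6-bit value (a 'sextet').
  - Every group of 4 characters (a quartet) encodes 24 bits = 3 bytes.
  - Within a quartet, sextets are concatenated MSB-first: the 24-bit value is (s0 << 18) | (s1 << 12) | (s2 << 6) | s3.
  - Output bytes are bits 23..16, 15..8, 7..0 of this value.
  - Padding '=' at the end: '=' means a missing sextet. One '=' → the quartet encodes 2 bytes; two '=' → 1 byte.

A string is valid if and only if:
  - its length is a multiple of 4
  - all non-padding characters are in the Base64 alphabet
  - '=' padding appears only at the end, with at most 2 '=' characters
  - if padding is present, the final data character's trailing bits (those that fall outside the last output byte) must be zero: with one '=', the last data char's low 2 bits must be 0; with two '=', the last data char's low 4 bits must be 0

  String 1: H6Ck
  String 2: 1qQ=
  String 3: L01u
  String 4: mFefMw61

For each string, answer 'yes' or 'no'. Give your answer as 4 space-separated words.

String 1: 'H6Ck' → valid
String 2: '1qQ=' → valid
String 3: 'L01u' → valid
String 4: 'mFefMw61' → valid

Answer: yes yes yes yes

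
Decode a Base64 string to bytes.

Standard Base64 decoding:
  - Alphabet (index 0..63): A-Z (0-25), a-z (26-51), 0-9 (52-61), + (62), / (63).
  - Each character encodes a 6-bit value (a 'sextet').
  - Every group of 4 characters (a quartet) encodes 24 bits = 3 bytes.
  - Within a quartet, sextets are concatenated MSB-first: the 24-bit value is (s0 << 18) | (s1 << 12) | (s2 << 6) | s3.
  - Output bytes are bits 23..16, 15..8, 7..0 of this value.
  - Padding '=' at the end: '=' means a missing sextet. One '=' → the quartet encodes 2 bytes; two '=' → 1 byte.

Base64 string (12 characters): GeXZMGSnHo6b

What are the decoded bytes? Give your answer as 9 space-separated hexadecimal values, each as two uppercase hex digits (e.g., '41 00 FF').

After char 0 ('G'=6): chars_in_quartet=1 acc=0x6 bytes_emitted=0
After char 1 ('e'=30): chars_in_quartet=2 acc=0x19E bytes_emitted=0
After char 2 ('X'=23): chars_in_quartet=3 acc=0x6797 bytes_emitted=0
After char 3 ('Z'=25): chars_in_quartet=4 acc=0x19E5D9 -> emit 19 E5 D9, reset; bytes_emitted=3
After char 4 ('M'=12): chars_in_quartet=1 acc=0xC bytes_emitted=3
After char 5 ('G'=6): chars_in_quartet=2 acc=0x306 bytes_emitted=3
After char 6 ('S'=18): chars_in_quartet=3 acc=0xC192 bytes_emitted=3
After char 7 ('n'=39): chars_in_quartet=4 acc=0x3064A7 -> emit 30 64 A7, reset; bytes_emitted=6
After char 8 ('H'=7): chars_in_quartet=1 acc=0x7 bytes_emitted=6
After char 9 ('o'=40): chars_in_quartet=2 acc=0x1E8 bytes_emitted=6
After char 10 ('6'=58): chars_in_quartet=3 acc=0x7A3A bytes_emitted=6
After char 11 ('b'=27): chars_in_quartet=4 acc=0x1E8E9B -> emit 1E 8E 9B, reset; bytes_emitted=9

Answer: 19 E5 D9 30 64 A7 1E 8E 9B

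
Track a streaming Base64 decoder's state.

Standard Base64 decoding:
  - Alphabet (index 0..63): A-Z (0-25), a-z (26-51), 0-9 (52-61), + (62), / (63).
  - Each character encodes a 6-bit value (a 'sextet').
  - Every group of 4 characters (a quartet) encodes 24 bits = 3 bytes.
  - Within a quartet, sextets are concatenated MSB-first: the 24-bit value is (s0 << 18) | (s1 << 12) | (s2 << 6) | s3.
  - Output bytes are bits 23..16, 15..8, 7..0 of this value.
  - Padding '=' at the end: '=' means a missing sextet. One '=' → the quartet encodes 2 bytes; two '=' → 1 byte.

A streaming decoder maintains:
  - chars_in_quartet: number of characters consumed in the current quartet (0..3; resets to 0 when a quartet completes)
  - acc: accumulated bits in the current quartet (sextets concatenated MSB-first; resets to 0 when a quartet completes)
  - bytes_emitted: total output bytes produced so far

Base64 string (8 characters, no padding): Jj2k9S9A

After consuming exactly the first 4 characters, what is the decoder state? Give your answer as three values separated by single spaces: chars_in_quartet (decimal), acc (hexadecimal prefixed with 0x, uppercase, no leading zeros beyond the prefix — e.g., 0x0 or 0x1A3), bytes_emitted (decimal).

After char 0 ('J'=9): chars_in_quartet=1 acc=0x9 bytes_emitted=0
After char 1 ('j'=35): chars_in_quartet=2 acc=0x263 bytes_emitted=0
After char 2 ('2'=54): chars_in_quartet=3 acc=0x98F6 bytes_emitted=0
After char 3 ('k'=36): chars_in_quartet=4 acc=0x263DA4 -> emit 26 3D A4, reset; bytes_emitted=3

Answer: 0 0x0 3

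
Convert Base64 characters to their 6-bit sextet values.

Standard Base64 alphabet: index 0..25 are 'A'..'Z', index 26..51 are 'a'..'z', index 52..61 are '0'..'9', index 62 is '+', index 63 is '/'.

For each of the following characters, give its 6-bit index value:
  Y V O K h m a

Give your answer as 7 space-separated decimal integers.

'Y': A..Z range, ord('Y') − ord('A') = 24
'V': A..Z range, ord('V') − ord('A') = 21
'O': A..Z range, ord('O') − ord('A') = 14
'K': A..Z range, ord('K') − ord('A') = 10
'h': a..z range, 26 + ord('h') − ord('a') = 33
'm': a..z range, 26 + ord('m') − ord('a') = 38
'a': a..z range, 26 + ord('a') − ord('a') = 26

Answer: 24 21 14 10 33 38 26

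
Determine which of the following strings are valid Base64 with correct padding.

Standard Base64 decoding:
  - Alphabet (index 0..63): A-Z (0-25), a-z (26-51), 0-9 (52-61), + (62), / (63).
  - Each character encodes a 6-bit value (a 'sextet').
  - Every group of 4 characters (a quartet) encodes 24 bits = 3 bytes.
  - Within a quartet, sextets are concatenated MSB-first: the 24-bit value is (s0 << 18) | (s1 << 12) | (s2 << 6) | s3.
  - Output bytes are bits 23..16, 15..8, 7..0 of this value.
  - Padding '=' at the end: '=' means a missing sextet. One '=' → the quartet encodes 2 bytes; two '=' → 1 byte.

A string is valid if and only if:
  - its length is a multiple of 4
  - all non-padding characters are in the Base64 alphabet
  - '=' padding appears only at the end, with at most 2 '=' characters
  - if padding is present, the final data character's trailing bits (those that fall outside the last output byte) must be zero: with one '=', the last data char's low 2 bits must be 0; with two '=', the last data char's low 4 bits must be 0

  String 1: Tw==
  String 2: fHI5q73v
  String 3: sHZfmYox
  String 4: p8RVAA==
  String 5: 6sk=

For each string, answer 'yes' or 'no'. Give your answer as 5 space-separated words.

String 1: 'Tw==' → valid
String 2: 'fHI5q73v' → valid
String 3: 'sHZfmYox' → valid
String 4: 'p8RVAA==' → valid
String 5: '6sk=' → valid

Answer: yes yes yes yes yes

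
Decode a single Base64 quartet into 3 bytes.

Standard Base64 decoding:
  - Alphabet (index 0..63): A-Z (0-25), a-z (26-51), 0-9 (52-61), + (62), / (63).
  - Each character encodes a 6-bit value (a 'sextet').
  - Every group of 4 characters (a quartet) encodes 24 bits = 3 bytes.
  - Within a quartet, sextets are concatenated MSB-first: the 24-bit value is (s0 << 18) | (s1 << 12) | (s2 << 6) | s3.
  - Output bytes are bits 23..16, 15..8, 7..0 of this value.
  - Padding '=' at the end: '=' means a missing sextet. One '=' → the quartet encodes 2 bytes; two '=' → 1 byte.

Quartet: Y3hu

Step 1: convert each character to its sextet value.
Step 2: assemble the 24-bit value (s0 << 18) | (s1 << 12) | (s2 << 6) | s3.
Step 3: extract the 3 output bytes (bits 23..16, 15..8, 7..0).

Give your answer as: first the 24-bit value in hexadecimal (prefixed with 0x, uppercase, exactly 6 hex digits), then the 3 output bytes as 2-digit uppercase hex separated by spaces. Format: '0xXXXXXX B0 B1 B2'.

Answer: 0x63786E 63 78 6E

Derivation:
Sextets: Y=24, 3=55, h=33, u=46
24-bit: (24<<18) | (55<<12) | (33<<6) | 46
      = 0x600000 | 0x037000 | 0x000840 | 0x00002E
      = 0x63786E
Bytes: (v>>16)&0xFF=63, (v>>8)&0xFF=78, v&0xFF=6E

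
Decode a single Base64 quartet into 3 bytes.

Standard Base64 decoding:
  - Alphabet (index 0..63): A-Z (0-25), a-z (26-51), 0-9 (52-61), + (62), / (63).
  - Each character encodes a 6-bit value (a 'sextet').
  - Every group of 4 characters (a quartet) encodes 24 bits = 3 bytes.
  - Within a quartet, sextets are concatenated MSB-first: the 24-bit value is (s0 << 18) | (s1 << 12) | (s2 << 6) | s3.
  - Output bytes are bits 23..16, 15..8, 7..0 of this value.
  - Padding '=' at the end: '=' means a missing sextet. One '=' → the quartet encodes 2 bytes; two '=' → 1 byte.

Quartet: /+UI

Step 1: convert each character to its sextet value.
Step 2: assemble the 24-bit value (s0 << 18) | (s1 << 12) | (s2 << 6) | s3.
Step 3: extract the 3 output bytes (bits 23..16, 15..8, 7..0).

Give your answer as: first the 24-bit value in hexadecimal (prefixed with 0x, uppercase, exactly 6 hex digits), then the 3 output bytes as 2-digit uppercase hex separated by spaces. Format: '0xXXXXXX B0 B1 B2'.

Sextets: /=63, +=62, U=20, I=8
24-bit: (63<<18) | (62<<12) | (20<<6) | 8
      = 0xFC0000 | 0x03E000 | 0x000500 | 0x000008
      = 0xFFE508
Bytes: (v>>16)&0xFF=FF, (v>>8)&0xFF=E5, v&0xFF=08

Answer: 0xFFE508 FF E5 08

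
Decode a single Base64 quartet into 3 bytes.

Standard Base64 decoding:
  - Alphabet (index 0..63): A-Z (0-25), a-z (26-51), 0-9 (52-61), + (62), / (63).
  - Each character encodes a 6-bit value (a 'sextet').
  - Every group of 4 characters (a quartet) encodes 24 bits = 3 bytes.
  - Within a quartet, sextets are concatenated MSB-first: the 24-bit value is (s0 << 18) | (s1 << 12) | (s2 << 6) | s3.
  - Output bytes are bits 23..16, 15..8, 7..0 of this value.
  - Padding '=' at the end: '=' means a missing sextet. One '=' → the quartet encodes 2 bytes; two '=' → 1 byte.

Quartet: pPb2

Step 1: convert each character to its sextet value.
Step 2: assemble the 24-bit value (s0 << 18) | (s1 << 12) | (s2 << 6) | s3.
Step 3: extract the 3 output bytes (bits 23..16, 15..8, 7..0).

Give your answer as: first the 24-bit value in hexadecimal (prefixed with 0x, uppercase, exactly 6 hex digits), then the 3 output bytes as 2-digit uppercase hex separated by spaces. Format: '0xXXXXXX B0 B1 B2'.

Answer: 0xA4F6F6 A4 F6 F6

Derivation:
Sextets: p=41, P=15, b=27, 2=54
24-bit: (41<<18) | (15<<12) | (27<<6) | 54
      = 0xA40000 | 0x00F000 | 0x0006C0 | 0x000036
      = 0xA4F6F6
Bytes: (v>>16)&0xFF=A4, (v>>8)&0xFF=F6, v&0xFF=F6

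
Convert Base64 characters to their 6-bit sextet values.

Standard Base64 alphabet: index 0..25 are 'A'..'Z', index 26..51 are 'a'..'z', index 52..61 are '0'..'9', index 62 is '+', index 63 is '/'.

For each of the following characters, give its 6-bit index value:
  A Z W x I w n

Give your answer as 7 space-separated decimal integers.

Answer: 0 25 22 49 8 48 39

Derivation:
'A': A..Z range, ord('A') − ord('A') = 0
'Z': A..Z range, ord('Z') − ord('A') = 25
'W': A..Z range, ord('W') − ord('A') = 22
'x': a..z range, 26 + ord('x') − ord('a') = 49
'I': A..Z range, ord('I') − ord('A') = 8
'w': a..z range, 26 + ord('w') − ord('a') = 48
'n': a..z range, 26 + ord('n') − ord('a') = 39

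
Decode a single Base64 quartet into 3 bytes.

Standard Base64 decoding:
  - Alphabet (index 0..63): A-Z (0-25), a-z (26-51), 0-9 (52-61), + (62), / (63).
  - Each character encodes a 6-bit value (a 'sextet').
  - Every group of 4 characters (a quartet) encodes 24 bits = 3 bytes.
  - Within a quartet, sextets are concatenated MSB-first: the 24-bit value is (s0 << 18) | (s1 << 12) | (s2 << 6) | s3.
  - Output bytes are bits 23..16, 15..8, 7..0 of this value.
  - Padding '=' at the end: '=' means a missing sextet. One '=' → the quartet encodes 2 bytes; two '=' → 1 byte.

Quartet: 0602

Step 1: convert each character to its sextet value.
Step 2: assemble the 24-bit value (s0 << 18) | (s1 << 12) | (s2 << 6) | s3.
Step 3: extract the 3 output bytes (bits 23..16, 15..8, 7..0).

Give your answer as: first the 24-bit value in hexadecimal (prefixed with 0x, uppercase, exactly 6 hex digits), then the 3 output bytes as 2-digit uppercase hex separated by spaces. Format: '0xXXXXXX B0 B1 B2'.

Sextets: 0=52, 6=58, 0=52, 2=54
24-bit: (52<<18) | (58<<12) | (52<<6) | 54
      = 0xD00000 | 0x03A000 | 0x000D00 | 0x000036
      = 0xD3AD36
Bytes: (v>>16)&0xFF=D3, (v>>8)&0xFF=AD, v&0xFF=36

Answer: 0xD3AD36 D3 AD 36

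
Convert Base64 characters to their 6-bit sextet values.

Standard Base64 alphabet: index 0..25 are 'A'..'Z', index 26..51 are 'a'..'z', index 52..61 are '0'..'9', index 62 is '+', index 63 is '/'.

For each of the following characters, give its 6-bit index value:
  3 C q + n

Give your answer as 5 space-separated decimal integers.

'3': 0..9 range, 52 + ord('3') − ord('0') = 55
'C': A..Z range, ord('C') − ord('A') = 2
'q': a..z range, 26 + ord('q') − ord('a') = 42
'+': index 62
'n': a..z range, 26 + ord('n') − ord('a') = 39

Answer: 55 2 42 62 39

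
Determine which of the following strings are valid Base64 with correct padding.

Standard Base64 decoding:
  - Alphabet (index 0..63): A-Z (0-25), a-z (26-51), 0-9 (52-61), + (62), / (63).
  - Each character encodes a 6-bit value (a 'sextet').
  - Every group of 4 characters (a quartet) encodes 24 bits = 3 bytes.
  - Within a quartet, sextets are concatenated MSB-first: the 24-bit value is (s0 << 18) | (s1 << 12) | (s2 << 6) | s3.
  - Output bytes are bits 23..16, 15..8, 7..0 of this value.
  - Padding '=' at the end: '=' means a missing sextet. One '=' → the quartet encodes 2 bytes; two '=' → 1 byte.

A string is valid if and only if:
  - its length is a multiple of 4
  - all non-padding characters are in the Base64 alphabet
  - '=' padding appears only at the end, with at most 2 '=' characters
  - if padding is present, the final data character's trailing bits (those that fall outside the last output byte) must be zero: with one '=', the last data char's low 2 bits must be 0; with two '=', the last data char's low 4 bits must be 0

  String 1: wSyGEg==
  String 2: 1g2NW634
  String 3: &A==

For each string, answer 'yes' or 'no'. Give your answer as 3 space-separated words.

String 1: 'wSyGEg==' → valid
String 2: '1g2NW634' → valid
String 3: '&A==' → invalid (bad char(s): ['&'])

Answer: yes yes no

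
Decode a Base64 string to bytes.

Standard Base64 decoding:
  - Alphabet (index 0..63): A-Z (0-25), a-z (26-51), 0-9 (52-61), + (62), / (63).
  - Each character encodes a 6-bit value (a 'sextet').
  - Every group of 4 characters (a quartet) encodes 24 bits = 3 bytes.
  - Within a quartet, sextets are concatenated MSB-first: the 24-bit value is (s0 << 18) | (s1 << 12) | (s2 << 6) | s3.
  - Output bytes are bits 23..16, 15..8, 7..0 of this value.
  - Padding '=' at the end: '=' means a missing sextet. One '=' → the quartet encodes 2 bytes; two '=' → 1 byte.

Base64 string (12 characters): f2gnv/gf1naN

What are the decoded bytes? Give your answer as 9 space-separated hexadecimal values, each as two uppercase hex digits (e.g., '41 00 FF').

Answer: 7F 68 27 BF F8 1F D6 76 8D

Derivation:
After char 0 ('f'=31): chars_in_quartet=1 acc=0x1F bytes_emitted=0
After char 1 ('2'=54): chars_in_quartet=2 acc=0x7F6 bytes_emitted=0
After char 2 ('g'=32): chars_in_quartet=3 acc=0x1FDA0 bytes_emitted=0
After char 3 ('n'=39): chars_in_quartet=4 acc=0x7F6827 -> emit 7F 68 27, reset; bytes_emitted=3
After char 4 ('v'=47): chars_in_quartet=1 acc=0x2F bytes_emitted=3
After char 5 ('/'=63): chars_in_quartet=2 acc=0xBFF bytes_emitted=3
After char 6 ('g'=32): chars_in_quartet=3 acc=0x2FFE0 bytes_emitted=3
After char 7 ('f'=31): chars_in_quartet=4 acc=0xBFF81F -> emit BF F8 1F, reset; bytes_emitted=6
After char 8 ('1'=53): chars_in_quartet=1 acc=0x35 bytes_emitted=6
After char 9 ('n'=39): chars_in_quartet=2 acc=0xD67 bytes_emitted=6
After char 10 ('a'=26): chars_in_quartet=3 acc=0x359DA bytes_emitted=6
After char 11 ('N'=13): chars_in_quartet=4 acc=0xD6768D -> emit D6 76 8D, reset; bytes_emitted=9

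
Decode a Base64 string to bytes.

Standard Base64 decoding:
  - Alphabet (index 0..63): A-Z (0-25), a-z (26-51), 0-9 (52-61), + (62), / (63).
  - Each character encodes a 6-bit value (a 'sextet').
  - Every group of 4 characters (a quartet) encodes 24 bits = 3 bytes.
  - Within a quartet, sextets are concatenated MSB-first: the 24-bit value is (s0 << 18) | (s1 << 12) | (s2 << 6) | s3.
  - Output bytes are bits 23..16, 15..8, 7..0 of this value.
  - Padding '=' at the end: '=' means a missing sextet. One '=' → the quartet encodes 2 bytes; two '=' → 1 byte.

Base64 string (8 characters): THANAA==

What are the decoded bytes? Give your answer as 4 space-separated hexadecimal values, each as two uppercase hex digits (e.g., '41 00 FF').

After char 0 ('T'=19): chars_in_quartet=1 acc=0x13 bytes_emitted=0
After char 1 ('H'=7): chars_in_quartet=2 acc=0x4C7 bytes_emitted=0
After char 2 ('A'=0): chars_in_quartet=3 acc=0x131C0 bytes_emitted=0
After char 3 ('N'=13): chars_in_quartet=4 acc=0x4C700D -> emit 4C 70 0D, reset; bytes_emitted=3
After char 4 ('A'=0): chars_in_quartet=1 acc=0x0 bytes_emitted=3
After char 5 ('A'=0): chars_in_quartet=2 acc=0x0 bytes_emitted=3
Padding '==': partial quartet acc=0x0 -> emit 00; bytes_emitted=4

Answer: 4C 70 0D 00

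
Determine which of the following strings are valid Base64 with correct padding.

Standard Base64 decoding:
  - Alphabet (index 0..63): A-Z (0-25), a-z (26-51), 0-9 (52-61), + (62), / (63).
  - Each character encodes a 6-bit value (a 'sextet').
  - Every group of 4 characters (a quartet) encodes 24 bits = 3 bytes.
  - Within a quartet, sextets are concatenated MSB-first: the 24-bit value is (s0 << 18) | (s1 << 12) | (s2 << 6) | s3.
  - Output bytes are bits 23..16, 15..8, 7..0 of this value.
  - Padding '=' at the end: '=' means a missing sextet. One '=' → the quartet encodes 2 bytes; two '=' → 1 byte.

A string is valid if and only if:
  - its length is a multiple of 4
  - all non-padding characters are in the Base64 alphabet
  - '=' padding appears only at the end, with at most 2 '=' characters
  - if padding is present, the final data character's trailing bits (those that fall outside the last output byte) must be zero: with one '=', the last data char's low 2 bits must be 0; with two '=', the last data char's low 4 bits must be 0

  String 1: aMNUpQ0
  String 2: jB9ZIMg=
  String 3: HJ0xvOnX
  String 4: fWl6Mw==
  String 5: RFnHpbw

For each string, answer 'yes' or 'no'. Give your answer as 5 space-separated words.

String 1: 'aMNUpQ0' → invalid (len=7 not mult of 4)
String 2: 'jB9ZIMg=' → valid
String 3: 'HJ0xvOnX' → valid
String 4: 'fWl6Mw==' → valid
String 5: 'RFnHpbw' → invalid (len=7 not mult of 4)

Answer: no yes yes yes no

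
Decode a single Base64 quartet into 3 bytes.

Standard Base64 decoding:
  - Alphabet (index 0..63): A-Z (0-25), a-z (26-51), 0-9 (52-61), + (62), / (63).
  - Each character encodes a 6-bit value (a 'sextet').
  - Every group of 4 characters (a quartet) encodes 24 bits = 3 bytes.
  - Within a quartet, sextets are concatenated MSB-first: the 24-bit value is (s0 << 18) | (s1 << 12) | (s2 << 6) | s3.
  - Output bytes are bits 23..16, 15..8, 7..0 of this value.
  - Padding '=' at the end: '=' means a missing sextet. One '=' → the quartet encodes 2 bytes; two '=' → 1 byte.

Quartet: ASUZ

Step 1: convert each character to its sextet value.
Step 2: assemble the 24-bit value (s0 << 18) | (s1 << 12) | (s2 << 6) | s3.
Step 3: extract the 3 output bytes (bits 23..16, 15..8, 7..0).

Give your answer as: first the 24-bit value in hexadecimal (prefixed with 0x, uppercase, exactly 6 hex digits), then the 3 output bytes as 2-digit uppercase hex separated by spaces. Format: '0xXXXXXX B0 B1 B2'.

Answer: 0x012519 01 25 19

Derivation:
Sextets: A=0, S=18, U=20, Z=25
24-bit: (0<<18) | (18<<12) | (20<<6) | 25
      = 0x000000 | 0x012000 | 0x000500 | 0x000019
      = 0x012519
Bytes: (v>>16)&0xFF=01, (v>>8)&0xFF=25, v&0xFF=19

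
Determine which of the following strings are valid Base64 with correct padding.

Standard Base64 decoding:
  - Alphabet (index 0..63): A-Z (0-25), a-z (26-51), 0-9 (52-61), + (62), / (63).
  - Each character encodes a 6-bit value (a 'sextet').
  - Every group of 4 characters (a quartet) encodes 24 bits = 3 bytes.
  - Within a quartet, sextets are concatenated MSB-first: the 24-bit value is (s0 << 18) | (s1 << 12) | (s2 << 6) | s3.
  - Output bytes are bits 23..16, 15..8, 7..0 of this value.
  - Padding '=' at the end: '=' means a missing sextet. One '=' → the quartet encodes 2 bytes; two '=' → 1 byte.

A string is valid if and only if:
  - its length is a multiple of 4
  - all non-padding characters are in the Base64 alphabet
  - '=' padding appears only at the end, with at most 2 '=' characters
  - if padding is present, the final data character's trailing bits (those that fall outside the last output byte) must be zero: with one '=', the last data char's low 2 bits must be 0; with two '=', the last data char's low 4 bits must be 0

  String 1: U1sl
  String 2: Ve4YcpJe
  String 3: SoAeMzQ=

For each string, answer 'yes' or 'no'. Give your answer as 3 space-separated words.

String 1: 'U1sl' → valid
String 2: 'Ve4YcpJe' → valid
String 3: 'SoAeMzQ=' → valid

Answer: yes yes yes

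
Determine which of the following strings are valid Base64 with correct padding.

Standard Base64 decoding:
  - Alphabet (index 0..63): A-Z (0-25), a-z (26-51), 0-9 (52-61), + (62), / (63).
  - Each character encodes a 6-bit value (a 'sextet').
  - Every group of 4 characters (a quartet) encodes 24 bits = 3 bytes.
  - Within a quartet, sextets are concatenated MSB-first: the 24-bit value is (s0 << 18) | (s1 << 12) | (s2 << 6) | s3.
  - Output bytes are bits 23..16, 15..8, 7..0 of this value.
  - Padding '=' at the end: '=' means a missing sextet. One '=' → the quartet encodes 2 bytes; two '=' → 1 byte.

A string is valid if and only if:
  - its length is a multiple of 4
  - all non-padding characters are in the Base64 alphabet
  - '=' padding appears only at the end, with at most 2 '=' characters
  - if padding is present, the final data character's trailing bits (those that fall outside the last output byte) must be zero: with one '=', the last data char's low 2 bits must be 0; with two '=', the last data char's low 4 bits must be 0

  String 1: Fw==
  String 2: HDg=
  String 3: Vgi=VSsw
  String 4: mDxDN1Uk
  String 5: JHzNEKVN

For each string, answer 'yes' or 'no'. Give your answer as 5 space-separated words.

Answer: yes yes no yes yes

Derivation:
String 1: 'Fw==' → valid
String 2: 'HDg=' → valid
String 3: 'Vgi=VSsw' → invalid (bad char(s): ['=']; '=' in middle)
String 4: 'mDxDN1Uk' → valid
String 5: 'JHzNEKVN' → valid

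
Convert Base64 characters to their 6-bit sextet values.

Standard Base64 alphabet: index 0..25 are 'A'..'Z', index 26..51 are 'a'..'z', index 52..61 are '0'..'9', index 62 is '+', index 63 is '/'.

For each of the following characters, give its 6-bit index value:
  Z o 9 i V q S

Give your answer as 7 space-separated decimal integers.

'Z': A..Z range, ord('Z') − ord('A') = 25
'o': a..z range, 26 + ord('o') − ord('a') = 40
'9': 0..9 range, 52 + ord('9') − ord('0') = 61
'i': a..z range, 26 + ord('i') − ord('a') = 34
'V': A..Z range, ord('V') − ord('A') = 21
'q': a..z range, 26 + ord('q') − ord('a') = 42
'S': A..Z range, ord('S') − ord('A') = 18

Answer: 25 40 61 34 21 42 18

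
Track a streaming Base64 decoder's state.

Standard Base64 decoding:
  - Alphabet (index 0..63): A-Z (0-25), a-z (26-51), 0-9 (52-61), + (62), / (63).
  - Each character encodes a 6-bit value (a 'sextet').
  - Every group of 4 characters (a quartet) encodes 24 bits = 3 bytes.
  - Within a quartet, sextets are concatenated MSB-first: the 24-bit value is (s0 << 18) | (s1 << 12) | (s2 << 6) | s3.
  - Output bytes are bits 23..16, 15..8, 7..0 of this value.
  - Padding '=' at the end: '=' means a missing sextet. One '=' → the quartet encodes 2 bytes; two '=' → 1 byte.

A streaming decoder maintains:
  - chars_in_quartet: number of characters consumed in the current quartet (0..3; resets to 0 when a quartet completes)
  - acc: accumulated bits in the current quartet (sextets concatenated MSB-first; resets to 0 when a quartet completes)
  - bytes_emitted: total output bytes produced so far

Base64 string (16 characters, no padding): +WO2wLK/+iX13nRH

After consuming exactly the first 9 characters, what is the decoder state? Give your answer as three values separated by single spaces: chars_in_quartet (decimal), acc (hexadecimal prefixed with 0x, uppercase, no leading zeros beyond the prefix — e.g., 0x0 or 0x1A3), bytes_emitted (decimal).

Answer: 1 0x3E 6

Derivation:
After char 0 ('+'=62): chars_in_quartet=1 acc=0x3E bytes_emitted=0
After char 1 ('W'=22): chars_in_quartet=2 acc=0xF96 bytes_emitted=0
After char 2 ('O'=14): chars_in_quartet=3 acc=0x3E58E bytes_emitted=0
After char 3 ('2'=54): chars_in_quartet=4 acc=0xF963B6 -> emit F9 63 B6, reset; bytes_emitted=3
After char 4 ('w'=48): chars_in_quartet=1 acc=0x30 bytes_emitted=3
After char 5 ('L'=11): chars_in_quartet=2 acc=0xC0B bytes_emitted=3
After char 6 ('K'=10): chars_in_quartet=3 acc=0x302CA bytes_emitted=3
After char 7 ('/'=63): chars_in_quartet=4 acc=0xC0B2BF -> emit C0 B2 BF, reset; bytes_emitted=6
After char 8 ('+'=62): chars_in_quartet=1 acc=0x3E bytes_emitted=6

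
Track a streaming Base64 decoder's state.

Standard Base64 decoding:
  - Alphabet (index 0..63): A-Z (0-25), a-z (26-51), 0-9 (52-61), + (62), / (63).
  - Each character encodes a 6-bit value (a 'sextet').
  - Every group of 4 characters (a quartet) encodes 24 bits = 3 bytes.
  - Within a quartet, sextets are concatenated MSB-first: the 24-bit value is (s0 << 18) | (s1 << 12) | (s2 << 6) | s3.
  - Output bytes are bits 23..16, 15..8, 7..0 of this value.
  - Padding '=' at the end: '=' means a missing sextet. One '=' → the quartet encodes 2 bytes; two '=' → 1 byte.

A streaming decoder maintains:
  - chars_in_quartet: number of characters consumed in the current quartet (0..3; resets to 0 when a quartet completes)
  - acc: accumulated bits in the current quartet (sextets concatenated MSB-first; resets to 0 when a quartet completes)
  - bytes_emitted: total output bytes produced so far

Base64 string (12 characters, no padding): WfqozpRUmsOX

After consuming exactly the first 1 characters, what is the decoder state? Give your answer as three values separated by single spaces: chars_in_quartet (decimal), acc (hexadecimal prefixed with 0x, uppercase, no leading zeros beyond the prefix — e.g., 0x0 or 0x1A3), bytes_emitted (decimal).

Answer: 1 0x16 0

Derivation:
After char 0 ('W'=22): chars_in_quartet=1 acc=0x16 bytes_emitted=0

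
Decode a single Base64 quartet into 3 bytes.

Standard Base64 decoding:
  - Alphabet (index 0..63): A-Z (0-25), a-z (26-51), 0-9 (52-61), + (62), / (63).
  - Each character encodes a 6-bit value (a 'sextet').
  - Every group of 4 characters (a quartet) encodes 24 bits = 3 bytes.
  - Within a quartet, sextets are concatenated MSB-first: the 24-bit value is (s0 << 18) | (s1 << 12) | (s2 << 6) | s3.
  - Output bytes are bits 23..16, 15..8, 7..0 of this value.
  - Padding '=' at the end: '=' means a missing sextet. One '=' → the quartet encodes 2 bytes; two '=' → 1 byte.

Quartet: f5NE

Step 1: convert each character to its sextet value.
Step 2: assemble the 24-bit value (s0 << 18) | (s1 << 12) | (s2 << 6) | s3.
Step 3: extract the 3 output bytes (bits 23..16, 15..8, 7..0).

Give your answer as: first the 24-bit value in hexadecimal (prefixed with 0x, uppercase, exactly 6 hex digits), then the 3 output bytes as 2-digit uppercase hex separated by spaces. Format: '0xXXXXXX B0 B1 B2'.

Answer: 0x7F9344 7F 93 44

Derivation:
Sextets: f=31, 5=57, N=13, E=4
24-bit: (31<<18) | (57<<12) | (13<<6) | 4
      = 0x7C0000 | 0x039000 | 0x000340 | 0x000004
      = 0x7F9344
Bytes: (v>>16)&0xFF=7F, (v>>8)&0xFF=93, v&0xFF=44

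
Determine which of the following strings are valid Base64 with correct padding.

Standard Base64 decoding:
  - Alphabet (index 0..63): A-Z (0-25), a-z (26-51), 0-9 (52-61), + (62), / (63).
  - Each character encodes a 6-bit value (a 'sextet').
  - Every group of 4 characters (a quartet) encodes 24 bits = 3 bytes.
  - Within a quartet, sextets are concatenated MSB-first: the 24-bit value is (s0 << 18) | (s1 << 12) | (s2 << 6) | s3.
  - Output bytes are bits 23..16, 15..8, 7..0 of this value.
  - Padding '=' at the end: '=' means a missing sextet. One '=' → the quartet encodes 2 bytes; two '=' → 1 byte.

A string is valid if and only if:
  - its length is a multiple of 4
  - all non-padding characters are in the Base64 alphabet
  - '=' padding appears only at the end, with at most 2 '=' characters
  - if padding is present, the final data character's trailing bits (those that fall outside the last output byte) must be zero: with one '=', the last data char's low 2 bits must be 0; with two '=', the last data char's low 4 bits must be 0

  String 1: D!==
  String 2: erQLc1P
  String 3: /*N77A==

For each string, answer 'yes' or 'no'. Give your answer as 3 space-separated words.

String 1: 'D!==' → invalid (bad char(s): ['!'])
String 2: 'erQLc1P' → invalid (len=7 not mult of 4)
String 3: '/*N77A==' → invalid (bad char(s): ['*'])

Answer: no no no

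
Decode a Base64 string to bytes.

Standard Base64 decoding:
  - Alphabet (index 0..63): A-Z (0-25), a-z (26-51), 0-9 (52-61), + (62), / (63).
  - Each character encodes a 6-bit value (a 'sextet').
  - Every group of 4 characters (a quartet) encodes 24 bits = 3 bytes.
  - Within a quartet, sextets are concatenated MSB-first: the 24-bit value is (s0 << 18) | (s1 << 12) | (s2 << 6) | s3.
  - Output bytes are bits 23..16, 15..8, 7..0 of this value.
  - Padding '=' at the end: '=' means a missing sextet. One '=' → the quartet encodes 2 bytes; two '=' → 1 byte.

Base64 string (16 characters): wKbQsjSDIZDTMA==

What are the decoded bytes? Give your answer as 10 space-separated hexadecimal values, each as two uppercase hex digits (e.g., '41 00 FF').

Answer: C0 A6 D0 B2 34 83 21 90 D3 30

Derivation:
After char 0 ('w'=48): chars_in_quartet=1 acc=0x30 bytes_emitted=0
After char 1 ('K'=10): chars_in_quartet=2 acc=0xC0A bytes_emitted=0
After char 2 ('b'=27): chars_in_quartet=3 acc=0x3029B bytes_emitted=0
After char 3 ('Q'=16): chars_in_quartet=4 acc=0xC0A6D0 -> emit C0 A6 D0, reset; bytes_emitted=3
After char 4 ('s'=44): chars_in_quartet=1 acc=0x2C bytes_emitted=3
After char 5 ('j'=35): chars_in_quartet=2 acc=0xB23 bytes_emitted=3
After char 6 ('S'=18): chars_in_quartet=3 acc=0x2C8D2 bytes_emitted=3
After char 7 ('D'=3): chars_in_quartet=4 acc=0xB23483 -> emit B2 34 83, reset; bytes_emitted=6
After char 8 ('I'=8): chars_in_quartet=1 acc=0x8 bytes_emitted=6
After char 9 ('Z'=25): chars_in_quartet=2 acc=0x219 bytes_emitted=6
After char 10 ('D'=3): chars_in_quartet=3 acc=0x8643 bytes_emitted=6
After char 11 ('T'=19): chars_in_quartet=4 acc=0x2190D3 -> emit 21 90 D3, reset; bytes_emitted=9
After char 12 ('M'=12): chars_in_quartet=1 acc=0xC bytes_emitted=9
After char 13 ('A'=0): chars_in_quartet=2 acc=0x300 bytes_emitted=9
Padding '==': partial quartet acc=0x300 -> emit 30; bytes_emitted=10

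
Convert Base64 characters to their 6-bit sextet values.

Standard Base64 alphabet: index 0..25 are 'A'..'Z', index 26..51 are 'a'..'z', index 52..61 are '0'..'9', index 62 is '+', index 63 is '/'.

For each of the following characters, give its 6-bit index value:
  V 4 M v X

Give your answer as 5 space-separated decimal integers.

'V': A..Z range, ord('V') − ord('A') = 21
'4': 0..9 range, 52 + ord('4') − ord('0') = 56
'M': A..Z range, ord('M') − ord('A') = 12
'v': a..z range, 26 + ord('v') − ord('a') = 47
'X': A..Z range, ord('X') − ord('A') = 23

Answer: 21 56 12 47 23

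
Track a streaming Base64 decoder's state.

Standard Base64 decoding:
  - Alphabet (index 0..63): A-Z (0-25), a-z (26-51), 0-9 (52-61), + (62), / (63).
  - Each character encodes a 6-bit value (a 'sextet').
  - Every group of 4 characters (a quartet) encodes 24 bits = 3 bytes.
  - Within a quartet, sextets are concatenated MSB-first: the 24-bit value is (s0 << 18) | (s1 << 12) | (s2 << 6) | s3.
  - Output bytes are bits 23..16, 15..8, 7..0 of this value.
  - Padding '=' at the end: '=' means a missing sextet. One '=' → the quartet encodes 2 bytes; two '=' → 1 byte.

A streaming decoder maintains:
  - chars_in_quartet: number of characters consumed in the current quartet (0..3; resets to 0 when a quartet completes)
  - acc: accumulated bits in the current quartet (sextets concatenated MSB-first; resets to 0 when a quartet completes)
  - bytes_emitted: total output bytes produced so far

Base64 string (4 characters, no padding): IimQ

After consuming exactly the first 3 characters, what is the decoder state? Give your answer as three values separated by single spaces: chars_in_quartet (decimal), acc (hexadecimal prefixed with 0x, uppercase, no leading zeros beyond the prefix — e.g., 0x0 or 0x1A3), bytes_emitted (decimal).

After char 0 ('I'=8): chars_in_quartet=1 acc=0x8 bytes_emitted=0
After char 1 ('i'=34): chars_in_quartet=2 acc=0x222 bytes_emitted=0
After char 2 ('m'=38): chars_in_quartet=3 acc=0x88A6 bytes_emitted=0

Answer: 3 0x88A6 0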